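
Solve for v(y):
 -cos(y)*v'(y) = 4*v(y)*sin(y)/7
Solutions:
 v(y) = C1*cos(y)^(4/7)


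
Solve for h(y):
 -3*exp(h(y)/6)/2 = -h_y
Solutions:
 h(y) = 6*log(-1/(C1 + 3*y)) + 6*log(12)


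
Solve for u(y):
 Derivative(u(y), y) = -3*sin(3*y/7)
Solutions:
 u(y) = C1 + 7*cos(3*y/7)


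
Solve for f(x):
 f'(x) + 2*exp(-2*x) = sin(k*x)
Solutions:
 f(x) = C1 + exp(-2*x) - cos(k*x)/k


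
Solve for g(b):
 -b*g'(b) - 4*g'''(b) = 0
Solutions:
 g(b) = C1 + Integral(C2*airyai(-2^(1/3)*b/2) + C3*airybi(-2^(1/3)*b/2), b)


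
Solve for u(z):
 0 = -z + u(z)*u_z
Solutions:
 u(z) = -sqrt(C1 + z^2)
 u(z) = sqrt(C1 + z^2)


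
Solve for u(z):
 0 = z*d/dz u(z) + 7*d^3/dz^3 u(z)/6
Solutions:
 u(z) = C1 + Integral(C2*airyai(-6^(1/3)*7^(2/3)*z/7) + C3*airybi(-6^(1/3)*7^(2/3)*z/7), z)


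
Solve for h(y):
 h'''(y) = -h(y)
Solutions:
 h(y) = C3*exp(-y) + (C1*sin(sqrt(3)*y/2) + C2*cos(sqrt(3)*y/2))*exp(y/2)


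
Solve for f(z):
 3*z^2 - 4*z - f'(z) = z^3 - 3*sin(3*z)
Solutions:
 f(z) = C1 - z^4/4 + z^3 - 2*z^2 - cos(3*z)


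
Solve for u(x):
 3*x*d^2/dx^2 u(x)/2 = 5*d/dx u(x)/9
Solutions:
 u(x) = C1 + C2*x^(37/27)


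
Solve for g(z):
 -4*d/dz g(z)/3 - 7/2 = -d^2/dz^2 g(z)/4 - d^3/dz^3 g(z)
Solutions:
 g(z) = C1 + C2*exp(z*(-3 + sqrt(777))/24) + C3*exp(-z*(3 + sqrt(777))/24) - 21*z/8


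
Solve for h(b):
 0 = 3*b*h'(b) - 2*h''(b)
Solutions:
 h(b) = C1 + C2*erfi(sqrt(3)*b/2)


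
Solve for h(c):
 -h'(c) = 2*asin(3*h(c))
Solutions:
 Integral(1/asin(3*_y), (_y, h(c))) = C1 - 2*c


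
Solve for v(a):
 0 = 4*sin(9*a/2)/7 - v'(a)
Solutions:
 v(a) = C1 - 8*cos(9*a/2)/63


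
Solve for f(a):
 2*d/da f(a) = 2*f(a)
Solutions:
 f(a) = C1*exp(a)


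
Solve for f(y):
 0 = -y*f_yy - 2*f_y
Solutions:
 f(y) = C1 + C2/y


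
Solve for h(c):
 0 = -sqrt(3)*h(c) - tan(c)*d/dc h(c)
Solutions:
 h(c) = C1/sin(c)^(sqrt(3))


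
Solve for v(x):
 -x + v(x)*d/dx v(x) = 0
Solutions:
 v(x) = -sqrt(C1 + x^2)
 v(x) = sqrt(C1 + x^2)


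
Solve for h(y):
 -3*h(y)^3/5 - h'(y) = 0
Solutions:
 h(y) = -sqrt(10)*sqrt(-1/(C1 - 3*y))/2
 h(y) = sqrt(10)*sqrt(-1/(C1 - 3*y))/2


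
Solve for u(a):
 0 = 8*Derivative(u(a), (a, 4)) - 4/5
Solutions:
 u(a) = C1 + C2*a + C3*a^2 + C4*a^3 + a^4/240


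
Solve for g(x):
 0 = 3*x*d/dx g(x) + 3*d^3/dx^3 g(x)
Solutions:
 g(x) = C1 + Integral(C2*airyai(-x) + C3*airybi(-x), x)


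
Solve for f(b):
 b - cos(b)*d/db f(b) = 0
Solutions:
 f(b) = C1 + Integral(b/cos(b), b)


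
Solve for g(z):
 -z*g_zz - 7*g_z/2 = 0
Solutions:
 g(z) = C1 + C2/z^(5/2)


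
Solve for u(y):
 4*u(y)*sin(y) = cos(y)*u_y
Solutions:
 u(y) = C1/cos(y)^4


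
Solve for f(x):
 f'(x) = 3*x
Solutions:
 f(x) = C1 + 3*x^2/2


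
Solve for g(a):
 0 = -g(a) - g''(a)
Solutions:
 g(a) = C1*sin(a) + C2*cos(a)


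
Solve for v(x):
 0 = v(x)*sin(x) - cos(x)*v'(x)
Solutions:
 v(x) = C1/cos(x)


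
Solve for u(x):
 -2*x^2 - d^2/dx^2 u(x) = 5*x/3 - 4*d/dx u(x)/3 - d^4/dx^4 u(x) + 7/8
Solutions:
 u(x) = C1 + C2*exp(3^(1/3)*x*(3^(1/3)/(sqrt(33) + 6)^(1/3) + (sqrt(33) + 6)^(1/3))/6)*sin(3^(1/6)*x*(-3^(2/3)*(sqrt(33) + 6)^(1/3) + 3/(sqrt(33) + 6)^(1/3))/6) + C3*exp(3^(1/3)*x*(3^(1/3)/(sqrt(33) + 6)^(1/3) + (sqrt(33) + 6)^(1/3))/6)*cos(3^(1/6)*x*(-3^(2/3)*(sqrt(33) + 6)^(1/3) + 3/(sqrt(33) + 6)^(1/3))/6) + C4*exp(-3^(1/3)*x*(3^(1/3)/(sqrt(33) + 6)^(1/3) + (sqrt(33) + 6)^(1/3))/3) + x^3/2 + 7*x^2/4 + 105*x/32


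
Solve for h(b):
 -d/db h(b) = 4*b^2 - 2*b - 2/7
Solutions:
 h(b) = C1 - 4*b^3/3 + b^2 + 2*b/7


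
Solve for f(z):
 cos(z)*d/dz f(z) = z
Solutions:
 f(z) = C1 + Integral(z/cos(z), z)


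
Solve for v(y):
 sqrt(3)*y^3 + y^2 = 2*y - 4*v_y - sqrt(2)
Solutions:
 v(y) = C1 - sqrt(3)*y^4/16 - y^3/12 + y^2/4 - sqrt(2)*y/4


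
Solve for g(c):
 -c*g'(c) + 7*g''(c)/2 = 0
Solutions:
 g(c) = C1 + C2*erfi(sqrt(7)*c/7)


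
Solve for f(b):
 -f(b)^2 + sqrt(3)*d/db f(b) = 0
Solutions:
 f(b) = -3/(C1 + sqrt(3)*b)


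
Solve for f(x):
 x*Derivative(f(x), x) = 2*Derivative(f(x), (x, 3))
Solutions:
 f(x) = C1 + Integral(C2*airyai(2^(2/3)*x/2) + C3*airybi(2^(2/3)*x/2), x)


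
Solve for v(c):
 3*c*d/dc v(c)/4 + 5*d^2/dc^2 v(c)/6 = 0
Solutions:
 v(c) = C1 + C2*erf(3*sqrt(5)*c/10)


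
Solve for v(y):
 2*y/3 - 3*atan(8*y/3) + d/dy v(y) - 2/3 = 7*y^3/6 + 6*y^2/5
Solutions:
 v(y) = C1 + 7*y^4/24 + 2*y^3/5 - y^2/3 + 3*y*atan(8*y/3) + 2*y/3 - 9*log(64*y^2 + 9)/16


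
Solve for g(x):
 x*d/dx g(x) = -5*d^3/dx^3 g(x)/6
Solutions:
 g(x) = C1 + Integral(C2*airyai(-5^(2/3)*6^(1/3)*x/5) + C3*airybi(-5^(2/3)*6^(1/3)*x/5), x)


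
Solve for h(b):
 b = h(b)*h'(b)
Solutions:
 h(b) = -sqrt(C1 + b^2)
 h(b) = sqrt(C1 + b^2)


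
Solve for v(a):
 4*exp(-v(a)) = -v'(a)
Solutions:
 v(a) = log(C1 - 4*a)


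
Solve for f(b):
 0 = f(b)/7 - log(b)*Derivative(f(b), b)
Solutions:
 f(b) = C1*exp(li(b)/7)


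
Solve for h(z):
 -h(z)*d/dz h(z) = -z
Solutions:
 h(z) = -sqrt(C1 + z^2)
 h(z) = sqrt(C1 + z^2)


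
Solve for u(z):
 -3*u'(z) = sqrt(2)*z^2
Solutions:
 u(z) = C1 - sqrt(2)*z^3/9


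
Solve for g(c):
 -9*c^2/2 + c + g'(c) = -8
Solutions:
 g(c) = C1 + 3*c^3/2 - c^2/2 - 8*c


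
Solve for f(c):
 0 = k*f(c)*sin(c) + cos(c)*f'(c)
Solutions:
 f(c) = C1*exp(k*log(cos(c)))


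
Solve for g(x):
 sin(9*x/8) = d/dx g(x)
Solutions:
 g(x) = C1 - 8*cos(9*x/8)/9


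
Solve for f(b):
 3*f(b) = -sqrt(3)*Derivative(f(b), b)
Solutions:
 f(b) = C1*exp(-sqrt(3)*b)


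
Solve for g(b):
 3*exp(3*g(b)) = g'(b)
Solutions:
 g(b) = log(-1/(C1 + 9*b))/3
 g(b) = log((-1/(C1 + 3*b))^(1/3)*(-3^(2/3) - 3*3^(1/6)*I)/6)
 g(b) = log((-1/(C1 + 3*b))^(1/3)*(-3^(2/3) + 3*3^(1/6)*I)/6)


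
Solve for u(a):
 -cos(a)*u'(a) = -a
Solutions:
 u(a) = C1 + Integral(a/cos(a), a)


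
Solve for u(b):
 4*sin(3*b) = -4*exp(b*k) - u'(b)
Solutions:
 u(b) = C1 + 4*cos(3*b)/3 - 4*exp(b*k)/k


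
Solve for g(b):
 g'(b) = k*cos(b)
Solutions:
 g(b) = C1 + k*sin(b)


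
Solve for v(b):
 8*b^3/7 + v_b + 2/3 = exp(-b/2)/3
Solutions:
 v(b) = C1 - 2*b^4/7 - 2*b/3 - 2*exp(-b/2)/3


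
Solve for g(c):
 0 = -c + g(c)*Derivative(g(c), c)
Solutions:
 g(c) = -sqrt(C1 + c^2)
 g(c) = sqrt(C1 + c^2)


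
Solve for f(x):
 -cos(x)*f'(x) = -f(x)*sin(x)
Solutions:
 f(x) = C1/cos(x)


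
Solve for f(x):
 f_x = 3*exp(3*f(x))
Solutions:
 f(x) = log(-1/(C1 + 9*x))/3
 f(x) = log((-1/(C1 + 3*x))^(1/3)*(-3^(2/3) - 3*3^(1/6)*I)/6)
 f(x) = log((-1/(C1 + 3*x))^(1/3)*(-3^(2/3) + 3*3^(1/6)*I)/6)


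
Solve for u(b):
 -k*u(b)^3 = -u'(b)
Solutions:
 u(b) = -sqrt(2)*sqrt(-1/(C1 + b*k))/2
 u(b) = sqrt(2)*sqrt(-1/(C1 + b*k))/2


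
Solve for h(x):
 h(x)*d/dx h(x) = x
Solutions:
 h(x) = -sqrt(C1 + x^2)
 h(x) = sqrt(C1 + x^2)


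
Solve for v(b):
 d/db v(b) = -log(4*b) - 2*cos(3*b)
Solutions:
 v(b) = C1 - b*log(b) - 2*b*log(2) + b - 2*sin(3*b)/3


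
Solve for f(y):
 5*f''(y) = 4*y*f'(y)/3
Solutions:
 f(y) = C1 + C2*erfi(sqrt(30)*y/15)


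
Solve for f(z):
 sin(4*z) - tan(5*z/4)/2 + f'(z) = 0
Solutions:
 f(z) = C1 - 2*log(cos(5*z/4))/5 + cos(4*z)/4


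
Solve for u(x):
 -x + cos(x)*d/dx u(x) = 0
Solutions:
 u(x) = C1 + Integral(x/cos(x), x)


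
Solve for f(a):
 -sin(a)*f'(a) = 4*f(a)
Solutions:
 f(a) = C1*(cos(a)^2 + 2*cos(a) + 1)/(cos(a)^2 - 2*cos(a) + 1)


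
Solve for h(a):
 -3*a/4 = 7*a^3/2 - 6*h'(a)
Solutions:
 h(a) = C1 + 7*a^4/48 + a^2/16


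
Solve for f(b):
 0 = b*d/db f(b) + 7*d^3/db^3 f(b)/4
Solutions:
 f(b) = C1 + Integral(C2*airyai(-14^(2/3)*b/7) + C3*airybi(-14^(2/3)*b/7), b)


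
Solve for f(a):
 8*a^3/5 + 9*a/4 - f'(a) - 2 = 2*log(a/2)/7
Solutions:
 f(a) = C1 + 2*a^4/5 + 9*a^2/8 - 2*a*log(a)/7 - 12*a/7 + 2*a*log(2)/7


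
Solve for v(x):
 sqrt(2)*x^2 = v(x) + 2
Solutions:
 v(x) = sqrt(2)*x^2 - 2


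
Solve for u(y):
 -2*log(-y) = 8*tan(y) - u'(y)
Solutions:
 u(y) = C1 + 2*y*log(-y) - 2*y - 8*log(cos(y))


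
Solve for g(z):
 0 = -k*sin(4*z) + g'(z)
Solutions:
 g(z) = C1 - k*cos(4*z)/4


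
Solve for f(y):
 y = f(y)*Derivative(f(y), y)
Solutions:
 f(y) = -sqrt(C1 + y^2)
 f(y) = sqrt(C1 + y^2)


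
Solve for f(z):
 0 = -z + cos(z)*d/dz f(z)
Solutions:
 f(z) = C1 + Integral(z/cos(z), z)


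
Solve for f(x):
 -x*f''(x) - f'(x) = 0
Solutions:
 f(x) = C1 + C2*log(x)


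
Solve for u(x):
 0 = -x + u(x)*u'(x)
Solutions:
 u(x) = -sqrt(C1 + x^2)
 u(x) = sqrt(C1 + x^2)


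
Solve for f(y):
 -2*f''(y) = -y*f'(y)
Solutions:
 f(y) = C1 + C2*erfi(y/2)


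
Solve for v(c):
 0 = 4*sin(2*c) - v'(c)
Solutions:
 v(c) = C1 - 2*cos(2*c)


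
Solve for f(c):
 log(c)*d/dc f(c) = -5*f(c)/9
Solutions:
 f(c) = C1*exp(-5*li(c)/9)


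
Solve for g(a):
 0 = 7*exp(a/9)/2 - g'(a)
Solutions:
 g(a) = C1 + 63*exp(a/9)/2


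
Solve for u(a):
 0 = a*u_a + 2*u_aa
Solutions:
 u(a) = C1 + C2*erf(a/2)


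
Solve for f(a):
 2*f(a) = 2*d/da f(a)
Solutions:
 f(a) = C1*exp(a)


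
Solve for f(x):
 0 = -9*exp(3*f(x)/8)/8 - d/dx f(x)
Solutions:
 f(x) = 8*log((-2*3^(2/3)/3 - 2*3^(1/6)*I)*(1/(C1 + 9*x))^(1/3))
 f(x) = 8*log((-2*3^(2/3)/3 + 2*3^(1/6)*I)*(1/(C1 + 9*x))^(1/3))
 f(x) = 8*log(1/(C1 + 27*x))/3 + 16*log(2)


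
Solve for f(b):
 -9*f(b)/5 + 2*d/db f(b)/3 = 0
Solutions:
 f(b) = C1*exp(27*b/10)


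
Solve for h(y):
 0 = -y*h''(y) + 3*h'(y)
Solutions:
 h(y) = C1 + C2*y^4


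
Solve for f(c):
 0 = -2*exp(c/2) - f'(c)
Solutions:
 f(c) = C1 - 4*exp(c/2)


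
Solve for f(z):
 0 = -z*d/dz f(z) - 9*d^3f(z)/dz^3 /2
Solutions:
 f(z) = C1 + Integral(C2*airyai(-6^(1/3)*z/3) + C3*airybi(-6^(1/3)*z/3), z)


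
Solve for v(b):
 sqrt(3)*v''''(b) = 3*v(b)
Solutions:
 v(b) = C1*exp(-3^(1/8)*b) + C2*exp(3^(1/8)*b) + C3*sin(3^(1/8)*b) + C4*cos(3^(1/8)*b)


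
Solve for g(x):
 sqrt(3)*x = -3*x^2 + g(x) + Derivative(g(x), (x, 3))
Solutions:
 g(x) = C3*exp(-x) + 3*x^2 + sqrt(3)*x + (C1*sin(sqrt(3)*x/2) + C2*cos(sqrt(3)*x/2))*exp(x/2)


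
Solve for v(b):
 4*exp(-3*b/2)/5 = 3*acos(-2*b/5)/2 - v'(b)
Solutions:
 v(b) = C1 + 3*b*acos(-2*b/5)/2 + 3*sqrt(25 - 4*b^2)/4 + 8*exp(-3*b/2)/15


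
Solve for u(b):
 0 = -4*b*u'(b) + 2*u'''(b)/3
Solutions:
 u(b) = C1 + Integral(C2*airyai(6^(1/3)*b) + C3*airybi(6^(1/3)*b), b)


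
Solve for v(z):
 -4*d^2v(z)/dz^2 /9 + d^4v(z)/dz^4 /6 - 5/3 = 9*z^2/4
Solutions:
 v(z) = C1 + C2*z + C3*exp(-2*sqrt(6)*z/3) + C4*exp(2*sqrt(6)*z/3) - 27*z^4/64 - 483*z^2/128


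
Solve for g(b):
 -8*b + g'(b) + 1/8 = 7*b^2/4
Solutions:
 g(b) = C1 + 7*b^3/12 + 4*b^2 - b/8


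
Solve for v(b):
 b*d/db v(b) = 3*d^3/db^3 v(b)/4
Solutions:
 v(b) = C1 + Integral(C2*airyai(6^(2/3)*b/3) + C3*airybi(6^(2/3)*b/3), b)


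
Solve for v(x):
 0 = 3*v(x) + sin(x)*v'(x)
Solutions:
 v(x) = C1*(cos(x) + 1)^(3/2)/(cos(x) - 1)^(3/2)


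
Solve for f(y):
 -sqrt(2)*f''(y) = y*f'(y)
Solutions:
 f(y) = C1 + C2*erf(2^(1/4)*y/2)


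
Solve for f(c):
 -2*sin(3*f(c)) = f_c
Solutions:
 f(c) = -acos((-C1 - exp(12*c))/(C1 - exp(12*c)))/3 + 2*pi/3
 f(c) = acos((-C1 - exp(12*c))/(C1 - exp(12*c)))/3


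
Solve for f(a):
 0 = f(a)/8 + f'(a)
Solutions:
 f(a) = C1*exp(-a/8)


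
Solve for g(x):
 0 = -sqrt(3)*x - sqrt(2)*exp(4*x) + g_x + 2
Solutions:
 g(x) = C1 + sqrt(3)*x^2/2 - 2*x + sqrt(2)*exp(4*x)/4


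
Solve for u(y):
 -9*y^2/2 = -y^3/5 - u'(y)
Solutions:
 u(y) = C1 - y^4/20 + 3*y^3/2


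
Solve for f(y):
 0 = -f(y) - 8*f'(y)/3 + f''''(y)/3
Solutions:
 f(y) = (C1/sqrt(exp(sqrt(2)*y*sqrt(-(4 + sqrt(17))^(1/3) + (4 + sqrt(17))^(-1/3) + 4*sqrt(2)/sqrt(-1/(4 + sqrt(17))^(1/3) + (4 + sqrt(17))^(1/3))))) + C2*sqrt(exp(sqrt(2)*y*sqrt(-(4 + sqrt(17))^(1/3) + (4 + sqrt(17))^(-1/3) + 4*sqrt(2)/sqrt(-1/(4 + sqrt(17))^(1/3) + (4 + sqrt(17))^(1/3))))))*exp(sqrt(2)*y*sqrt(-1/(4 + sqrt(17))^(1/3) + (4 + sqrt(17))^(1/3))/2) + (C3*sin(sqrt(2)*y*sqrt(-1/(4 + sqrt(17))^(1/3) + (4 + sqrt(17))^(1/3) + 4*sqrt(2)/sqrt(-1/(4 + sqrt(17))^(1/3) + (4 + sqrt(17))^(1/3)))/2) + C4*cos(sqrt(2)*y*sqrt(-1/(4 + sqrt(17))^(1/3) + (4 + sqrt(17))^(1/3) + 4*sqrt(2)/sqrt(-1/(4 + sqrt(17))^(1/3) + (4 + sqrt(17))^(1/3)))/2))*exp(-sqrt(2)*y*sqrt(-1/(4 + sqrt(17))^(1/3) + (4 + sqrt(17))^(1/3))/2)


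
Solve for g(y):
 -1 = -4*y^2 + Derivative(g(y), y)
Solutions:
 g(y) = C1 + 4*y^3/3 - y


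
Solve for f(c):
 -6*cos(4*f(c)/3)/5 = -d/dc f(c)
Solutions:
 -6*c/5 - 3*log(sin(4*f(c)/3) - 1)/8 + 3*log(sin(4*f(c)/3) + 1)/8 = C1


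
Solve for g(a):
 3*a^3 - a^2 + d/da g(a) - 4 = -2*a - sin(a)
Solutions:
 g(a) = C1 - 3*a^4/4 + a^3/3 - a^2 + 4*a + cos(a)


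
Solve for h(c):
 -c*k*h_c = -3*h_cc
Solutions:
 h(c) = Piecewise((-sqrt(6)*sqrt(pi)*C1*erf(sqrt(6)*c*sqrt(-k)/6)/(2*sqrt(-k)) - C2, (k > 0) | (k < 0)), (-C1*c - C2, True))


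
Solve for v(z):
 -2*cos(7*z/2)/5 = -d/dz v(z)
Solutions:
 v(z) = C1 + 4*sin(7*z/2)/35


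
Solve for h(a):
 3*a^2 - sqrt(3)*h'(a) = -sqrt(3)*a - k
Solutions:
 h(a) = C1 + sqrt(3)*a^3/3 + a^2/2 + sqrt(3)*a*k/3


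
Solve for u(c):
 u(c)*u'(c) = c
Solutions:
 u(c) = -sqrt(C1 + c^2)
 u(c) = sqrt(C1 + c^2)


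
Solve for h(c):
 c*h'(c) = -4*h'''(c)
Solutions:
 h(c) = C1 + Integral(C2*airyai(-2^(1/3)*c/2) + C3*airybi(-2^(1/3)*c/2), c)


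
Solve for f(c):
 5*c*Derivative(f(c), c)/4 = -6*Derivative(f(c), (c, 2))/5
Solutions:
 f(c) = C1 + C2*erf(5*sqrt(3)*c/12)


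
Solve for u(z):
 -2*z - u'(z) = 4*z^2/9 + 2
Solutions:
 u(z) = C1 - 4*z^3/27 - z^2 - 2*z


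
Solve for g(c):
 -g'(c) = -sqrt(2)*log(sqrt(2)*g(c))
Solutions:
 -sqrt(2)*Integral(1/(2*log(_y) + log(2)), (_y, g(c))) = C1 - c


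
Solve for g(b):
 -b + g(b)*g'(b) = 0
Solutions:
 g(b) = -sqrt(C1 + b^2)
 g(b) = sqrt(C1 + b^2)


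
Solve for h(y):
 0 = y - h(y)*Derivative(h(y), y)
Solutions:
 h(y) = -sqrt(C1 + y^2)
 h(y) = sqrt(C1 + y^2)


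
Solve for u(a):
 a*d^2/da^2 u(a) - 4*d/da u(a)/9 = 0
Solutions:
 u(a) = C1 + C2*a^(13/9)


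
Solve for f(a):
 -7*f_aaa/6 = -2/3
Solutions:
 f(a) = C1 + C2*a + C3*a^2 + 2*a^3/21


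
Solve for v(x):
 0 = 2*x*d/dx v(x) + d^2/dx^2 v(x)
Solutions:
 v(x) = C1 + C2*erf(x)


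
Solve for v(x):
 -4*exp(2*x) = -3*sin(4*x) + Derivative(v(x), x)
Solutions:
 v(x) = C1 - 2*exp(2*x) - 3*cos(4*x)/4


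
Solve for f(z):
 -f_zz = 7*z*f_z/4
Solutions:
 f(z) = C1 + C2*erf(sqrt(14)*z/4)


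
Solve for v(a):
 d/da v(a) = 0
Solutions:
 v(a) = C1


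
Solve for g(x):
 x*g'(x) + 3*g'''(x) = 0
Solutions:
 g(x) = C1 + Integral(C2*airyai(-3^(2/3)*x/3) + C3*airybi(-3^(2/3)*x/3), x)


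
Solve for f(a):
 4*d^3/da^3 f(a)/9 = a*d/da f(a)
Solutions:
 f(a) = C1 + Integral(C2*airyai(2^(1/3)*3^(2/3)*a/2) + C3*airybi(2^(1/3)*3^(2/3)*a/2), a)


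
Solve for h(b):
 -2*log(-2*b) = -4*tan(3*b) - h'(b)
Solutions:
 h(b) = C1 + 2*b*log(-b) - 2*b + 2*b*log(2) + 4*log(cos(3*b))/3


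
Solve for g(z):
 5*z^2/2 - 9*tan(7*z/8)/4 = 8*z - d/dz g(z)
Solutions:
 g(z) = C1 - 5*z^3/6 + 4*z^2 - 18*log(cos(7*z/8))/7


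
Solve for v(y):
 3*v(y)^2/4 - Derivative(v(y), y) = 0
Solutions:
 v(y) = -4/(C1 + 3*y)


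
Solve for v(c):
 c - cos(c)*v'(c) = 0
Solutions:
 v(c) = C1 + Integral(c/cos(c), c)


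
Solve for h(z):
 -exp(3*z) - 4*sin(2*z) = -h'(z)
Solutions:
 h(z) = C1 + exp(3*z)/3 - 2*cos(2*z)


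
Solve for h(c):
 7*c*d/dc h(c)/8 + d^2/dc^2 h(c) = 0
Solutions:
 h(c) = C1 + C2*erf(sqrt(7)*c/4)


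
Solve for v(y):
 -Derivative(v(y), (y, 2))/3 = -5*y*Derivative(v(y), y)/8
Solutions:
 v(y) = C1 + C2*erfi(sqrt(15)*y/4)


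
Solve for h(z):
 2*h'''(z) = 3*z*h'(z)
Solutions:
 h(z) = C1 + Integral(C2*airyai(2^(2/3)*3^(1/3)*z/2) + C3*airybi(2^(2/3)*3^(1/3)*z/2), z)


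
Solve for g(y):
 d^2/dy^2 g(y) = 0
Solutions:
 g(y) = C1 + C2*y


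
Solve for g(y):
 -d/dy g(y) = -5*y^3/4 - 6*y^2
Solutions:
 g(y) = C1 + 5*y^4/16 + 2*y^3


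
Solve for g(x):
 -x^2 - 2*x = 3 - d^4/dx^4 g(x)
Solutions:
 g(x) = C1 + C2*x + C3*x^2 + C4*x^3 + x^6/360 + x^5/60 + x^4/8


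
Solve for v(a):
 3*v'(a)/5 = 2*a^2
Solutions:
 v(a) = C1 + 10*a^3/9


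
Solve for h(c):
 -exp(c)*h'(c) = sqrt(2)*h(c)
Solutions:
 h(c) = C1*exp(sqrt(2)*exp(-c))


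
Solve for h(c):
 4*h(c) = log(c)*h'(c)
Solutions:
 h(c) = C1*exp(4*li(c))


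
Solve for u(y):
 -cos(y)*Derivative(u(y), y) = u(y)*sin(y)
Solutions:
 u(y) = C1*cos(y)


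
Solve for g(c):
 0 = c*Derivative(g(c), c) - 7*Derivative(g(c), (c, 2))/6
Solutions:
 g(c) = C1 + C2*erfi(sqrt(21)*c/7)


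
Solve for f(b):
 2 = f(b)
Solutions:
 f(b) = 2


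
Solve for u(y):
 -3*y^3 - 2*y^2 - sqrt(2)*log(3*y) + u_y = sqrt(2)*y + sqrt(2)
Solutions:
 u(y) = C1 + 3*y^4/4 + 2*y^3/3 + sqrt(2)*y^2/2 + sqrt(2)*y*log(y) + sqrt(2)*y*log(3)


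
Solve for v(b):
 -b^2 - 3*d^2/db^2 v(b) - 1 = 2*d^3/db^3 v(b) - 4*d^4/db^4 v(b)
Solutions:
 v(b) = C1 + C2*b + C3*exp(b*(1 - sqrt(13))/4) + C4*exp(b*(1 + sqrt(13))/4) - b^4/36 + 2*b^3/27 - 41*b^2/54


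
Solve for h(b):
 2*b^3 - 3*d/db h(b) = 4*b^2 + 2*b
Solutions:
 h(b) = C1 + b^4/6 - 4*b^3/9 - b^2/3


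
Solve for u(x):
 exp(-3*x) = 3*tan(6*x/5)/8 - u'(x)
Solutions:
 u(x) = C1 + 5*log(tan(6*x/5)^2 + 1)/32 + exp(-3*x)/3


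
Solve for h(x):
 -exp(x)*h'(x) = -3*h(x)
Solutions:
 h(x) = C1*exp(-3*exp(-x))


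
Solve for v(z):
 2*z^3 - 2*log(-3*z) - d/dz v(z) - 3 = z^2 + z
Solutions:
 v(z) = C1 + z^4/2 - z^3/3 - z^2/2 - 2*z*log(-z) + z*(-2*log(3) - 1)


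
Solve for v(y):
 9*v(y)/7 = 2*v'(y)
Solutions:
 v(y) = C1*exp(9*y/14)


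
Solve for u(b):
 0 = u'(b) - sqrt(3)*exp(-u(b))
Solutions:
 u(b) = log(C1 + sqrt(3)*b)


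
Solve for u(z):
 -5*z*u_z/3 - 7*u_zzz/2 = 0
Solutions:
 u(z) = C1 + Integral(C2*airyai(-10^(1/3)*21^(2/3)*z/21) + C3*airybi(-10^(1/3)*21^(2/3)*z/21), z)


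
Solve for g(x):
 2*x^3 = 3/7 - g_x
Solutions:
 g(x) = C1 - x^4/2 + 3*x/7


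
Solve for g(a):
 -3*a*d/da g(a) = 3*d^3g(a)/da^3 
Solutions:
 g(a) = C1 + Integral(C2*airyai(-a) + C3*airybi(-a), a)


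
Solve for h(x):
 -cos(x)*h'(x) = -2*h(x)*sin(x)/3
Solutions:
 h(x) = C1/cos(x)^(2/3)


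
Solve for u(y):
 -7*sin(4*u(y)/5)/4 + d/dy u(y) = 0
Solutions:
 -7*y/4 + 5*log(cos(4*u(y)/5) - 1)/8 - 5*log(cos(4*u(y)/5) + 1)/8 = C1


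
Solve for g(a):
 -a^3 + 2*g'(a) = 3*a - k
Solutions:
 g(a) = C1 + a^4/8 + 3*a^2/4 - a*k/2


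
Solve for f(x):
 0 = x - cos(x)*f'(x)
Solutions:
 f(x) = C1 + Integral(x/cos(x), x)


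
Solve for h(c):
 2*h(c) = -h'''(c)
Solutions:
 h(c) = C3*exp(-2^(1/3)*c) + (C1*sin(2^(1/3)*sqrt(3)*c/2) + C2*cos(2^(1/3)*sqrt(3)*c/2))*exp(2^(1/3)*c/2)


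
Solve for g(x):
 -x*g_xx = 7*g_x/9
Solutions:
 g(x) = C1 + C2*x^(2/9)


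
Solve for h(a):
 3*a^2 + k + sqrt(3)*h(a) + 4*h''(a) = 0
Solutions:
 h(a) = C1*sin(3^(1/4)*a/2) + C2*cos(3^(1/4)*a/2) - sqrt(3)*a^2 - sqrt(3)*k/3 + 8


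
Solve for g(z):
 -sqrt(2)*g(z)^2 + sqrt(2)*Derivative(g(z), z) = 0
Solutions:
 g(z) = -1/(C1 + z)


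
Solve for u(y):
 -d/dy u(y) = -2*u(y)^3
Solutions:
 u(y) = -sqrt(2)*sqrt(-1/(C1 + 2*y))/2
 u(y) = sqrt(2)*sqrt(-1/(C1 + 2*y))/2


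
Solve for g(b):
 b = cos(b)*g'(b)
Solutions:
 g(b) = C1 + Integral(b/cos(b), b)


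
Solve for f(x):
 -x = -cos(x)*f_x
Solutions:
 f(x) = C1 + Integral(x/cos(x), x)


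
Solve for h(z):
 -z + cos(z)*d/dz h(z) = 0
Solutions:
 h(z) = C1 + Integral(z/cos(z), z)


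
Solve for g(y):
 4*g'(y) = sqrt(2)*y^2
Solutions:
 g(y) = C1 + sqrt(2)*y^3/12


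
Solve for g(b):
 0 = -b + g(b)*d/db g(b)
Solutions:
 g(b) = -sqrt(C1 + b^2)
 g(b) = sqrt(C1 + b^2)


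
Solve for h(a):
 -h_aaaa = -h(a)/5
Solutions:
 h(a) = C1*exp(-5^(3/4)*a/5) + C2*exp(5^(3/4)*a/5) + C3*sin(5^(3/4)*a/5) + C4*cos(5^(3/4)*a/5)


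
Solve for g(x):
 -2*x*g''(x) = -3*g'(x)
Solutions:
 g(x) = C1 + C2*x^(5/2)


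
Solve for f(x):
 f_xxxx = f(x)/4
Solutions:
 f(x) = C1*exp(-sqrt(2)*x/2) + C2*exp(sqrt(2)*x/2) + C3*sin(sqrt(2)*x/2) + C4*cos(sqrt(2)*x/2)


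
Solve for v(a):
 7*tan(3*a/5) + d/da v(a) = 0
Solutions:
 v(a) = C1 + 35*log(cos(3*a/5))/3


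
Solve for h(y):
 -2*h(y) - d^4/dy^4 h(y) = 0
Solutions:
 h(y) = (C1*sin(2^(3/4)*y/2) + C2*cos(2^(3/4)*y/2))*exp(-2^(3/4)*y/2) + (C3*sin(2^(3/4)*y/2) + C4*cos(2^(3/4)*y/2))*exp(2^(3/4)*y/2)


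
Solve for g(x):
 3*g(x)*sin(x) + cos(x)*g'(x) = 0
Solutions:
 g(x) = C1*cos(x)^3


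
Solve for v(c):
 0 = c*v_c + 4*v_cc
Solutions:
 v(c) = C1 + C2*erf(sqrt(2)*c/4)


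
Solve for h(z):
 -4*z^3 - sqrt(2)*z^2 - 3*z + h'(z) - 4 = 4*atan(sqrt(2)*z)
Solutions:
 h(z) = C1 + z^4 + sqrt(2)*z^3/3 + 3*z^2/2 + 4*z*atan(sqrt(2)*z) + 4*z - sqrt(2)*log(2*z^2 + 1)


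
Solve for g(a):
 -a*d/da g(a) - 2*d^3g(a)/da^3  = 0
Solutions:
 g(a) = C1 + Integral(C2*airyai(-2^(2/3)*a/2) + C3*airybi(-2^(2/3)*a/2), a)


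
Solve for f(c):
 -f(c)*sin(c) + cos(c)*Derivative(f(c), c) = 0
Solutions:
 f(c) = C1/cos(c)


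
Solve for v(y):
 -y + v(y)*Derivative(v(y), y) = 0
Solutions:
 v(y) = -sqrt(C1 + y^2)
 v(y) = sqrt(C1 + y^2)


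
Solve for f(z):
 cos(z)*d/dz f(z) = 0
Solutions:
 f(z) = C1


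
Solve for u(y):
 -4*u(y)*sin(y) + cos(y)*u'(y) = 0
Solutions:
 u(y) = C1/cos(y)^4


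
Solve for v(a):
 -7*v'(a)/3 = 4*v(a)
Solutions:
 v(a) = C1*exp(-12*a/7)


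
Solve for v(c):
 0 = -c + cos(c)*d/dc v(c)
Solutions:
 v(c) = C1 + Integral(c/cos(c), c)


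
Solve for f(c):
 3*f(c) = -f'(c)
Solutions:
 f(c) = C1*exp(-3*c)


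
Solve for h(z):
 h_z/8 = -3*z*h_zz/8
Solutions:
 h(z) = C1 + C2*z^(2/3)


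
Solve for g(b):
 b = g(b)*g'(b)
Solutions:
 g(b) = -sqrt(C1 + b^2)
 g(b) = sqrt(C1 + b^2)


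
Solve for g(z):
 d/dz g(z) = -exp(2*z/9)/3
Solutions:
 g(z) = C1 - 3*exp(2*z/9)/2


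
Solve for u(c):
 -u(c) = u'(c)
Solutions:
 u(c) = C1*exp(-c)


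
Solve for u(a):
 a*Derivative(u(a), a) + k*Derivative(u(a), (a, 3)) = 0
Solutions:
 u(a) = C1 + Integral(C2*airyai(a*(-1/k)^(1/3)) + C3*airybi(a*(-1/k)^(1/3)), a)


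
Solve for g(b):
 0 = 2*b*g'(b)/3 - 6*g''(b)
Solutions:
 g(b) = C1 + C2*erfi(sqrt(2)*b/6)


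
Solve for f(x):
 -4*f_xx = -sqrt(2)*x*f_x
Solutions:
 f(x) = C1 + C2*erfi(2^(3/4)*x/4)


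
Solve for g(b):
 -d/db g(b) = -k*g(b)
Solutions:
 g(b) = C1*exp(b*k)


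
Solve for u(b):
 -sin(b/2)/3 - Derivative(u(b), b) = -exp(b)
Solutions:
 u(b) = C1 + exp(b) + 2*cos(b/2)/3


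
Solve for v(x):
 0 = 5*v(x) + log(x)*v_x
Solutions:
 v(x) = C1*exp(-5*li(x))


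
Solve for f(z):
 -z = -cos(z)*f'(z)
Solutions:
 f(z) = C1 + Integral(z/cos(z), z)


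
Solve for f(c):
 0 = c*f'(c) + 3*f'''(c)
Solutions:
 f(c) = C1 + Integral(C2*airyai(-3^(2/3)*c/3) + C3*airybi(-3^(2/3)*c/3), c)


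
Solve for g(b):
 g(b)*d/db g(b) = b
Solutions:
 g(b) = -sqrt(C1 + b^2)
 g(b) = sqrt(C1 + b^2)


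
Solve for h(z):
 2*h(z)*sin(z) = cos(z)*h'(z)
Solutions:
 h(z) = C1/cos(z)^2


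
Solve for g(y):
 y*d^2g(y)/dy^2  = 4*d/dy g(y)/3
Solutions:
 g(y) = C1 + C2*y^(7/3)


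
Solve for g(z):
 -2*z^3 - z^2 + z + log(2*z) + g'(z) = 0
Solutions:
 g(z) = C1 + z^4/2 + z^3/3 - z^2/2 - z*log(z) - z*log(2) + z


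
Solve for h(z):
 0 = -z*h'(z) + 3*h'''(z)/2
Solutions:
 h(z) = C1 + Integral(C2*airyai(2^(1/3)*3^(2/3)*z/3) + C3*airybi(2^(1/3)*3^(2/3)*z/3), z)


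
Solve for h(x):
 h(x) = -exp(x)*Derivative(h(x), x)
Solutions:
 h(x) = C1*exp(exp(-x))


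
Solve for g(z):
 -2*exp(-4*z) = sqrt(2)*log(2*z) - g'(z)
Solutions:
 g(z) = C1 + sqrt(2)*z*log(z) + sqrt(2)*z*(-1 + log(2)) - exp(-4*z)/2


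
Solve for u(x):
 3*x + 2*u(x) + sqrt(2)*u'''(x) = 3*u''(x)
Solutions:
 u(x) = C1*exp(-sqrt(2)*x/2) + C2*exp(sqrt(2)*x) - 3*x/2


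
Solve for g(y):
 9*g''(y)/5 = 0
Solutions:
 g(y) = C1 + C2*y


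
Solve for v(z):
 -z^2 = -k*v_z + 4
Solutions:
 v(z) = C1 + z^3/(3*k) + 4*z/k


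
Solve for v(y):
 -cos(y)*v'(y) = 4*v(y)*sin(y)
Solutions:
 v(y) = C1*cos(y)^4


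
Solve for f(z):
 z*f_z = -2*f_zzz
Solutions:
 f(z) = C1 + Integral(C2*airyai(-2^(2/3)*z/2) + C3*airybi(-2^(2/3)*z/2), z)


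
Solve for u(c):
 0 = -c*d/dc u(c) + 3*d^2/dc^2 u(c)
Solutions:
 u(c) = C1 + C2*erfi(sqrt(6)*c/6)


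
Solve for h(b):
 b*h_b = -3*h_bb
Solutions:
 h(b) = C1 + C2*erf(sqrt(6)*b/6)


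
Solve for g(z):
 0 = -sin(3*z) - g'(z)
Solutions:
 g(z) = C1 + cos(3*z)/3


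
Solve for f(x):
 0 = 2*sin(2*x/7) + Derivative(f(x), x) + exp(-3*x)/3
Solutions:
 f(x) = C1 + 7*cos(2*x/7) + exp(-3*x)/9


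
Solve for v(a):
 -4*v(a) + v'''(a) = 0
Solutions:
 v(a) = C3*exp(2^(2/3)*a) + (C1*sin(2^(2/3)*sqrt(3)*a/2) + C2*cos(2^(2/3)*sqrt(3)*a/2))*exp(-2^(2/3)*a/2)


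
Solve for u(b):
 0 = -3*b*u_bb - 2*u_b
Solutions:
 u(b) = C1 + C2*b^(1/3)


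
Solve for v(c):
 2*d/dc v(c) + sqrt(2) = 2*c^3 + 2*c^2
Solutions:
 v(c) = C1 + c^4/4 + c^3/3 - sqrt(2)*c/2


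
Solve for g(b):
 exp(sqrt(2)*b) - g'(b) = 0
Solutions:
 g(b) = C1 + sqrt(2)*exp(sqrt(2)*b)/2


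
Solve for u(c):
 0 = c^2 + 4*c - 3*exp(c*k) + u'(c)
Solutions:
 u(c) = C1 - c^3/3 - 2*c^2 + 3*exp(c*k)/k


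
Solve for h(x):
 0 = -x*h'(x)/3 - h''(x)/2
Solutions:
 h(x) = C1 + C2*erf(sqrt(3)*x/3)


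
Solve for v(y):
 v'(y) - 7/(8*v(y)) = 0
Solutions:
 v(y) = -sqrt(C1 + 7*y)/2
 v(y) = sqrt(C1 + 7*y)/2


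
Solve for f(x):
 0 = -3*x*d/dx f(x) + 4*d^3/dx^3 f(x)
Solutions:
 f(x) = C1 + Integral(C2*airyai(6^(1/3)*x/2) + C3*airybi(6^(1/3)*x/2), x)


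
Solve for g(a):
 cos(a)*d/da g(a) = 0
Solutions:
 g(a) = C1


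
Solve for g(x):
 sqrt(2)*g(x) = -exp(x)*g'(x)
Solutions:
 g(x) = C1*exp(sqrt(2)*exp(-x))


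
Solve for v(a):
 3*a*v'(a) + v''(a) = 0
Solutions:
 v(a) = C1 + C2*erf(sqrt(6)*a/2)


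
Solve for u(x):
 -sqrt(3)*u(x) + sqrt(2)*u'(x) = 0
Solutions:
 u(x) = C1*exp(sqrt(6)*x/2)


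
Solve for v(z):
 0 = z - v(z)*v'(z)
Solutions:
 v(z) = -sqrt(C1 + z^2)
 v(z) = sqrt(C1 + z^2)


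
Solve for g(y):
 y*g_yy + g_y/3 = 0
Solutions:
 g(y) = C1 + C2*y^(2/3)


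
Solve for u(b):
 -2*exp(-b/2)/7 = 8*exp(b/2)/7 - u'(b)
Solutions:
 u(b) = C1 + 16*exp(b/2)/7 - 4*exp(-b/2)/7


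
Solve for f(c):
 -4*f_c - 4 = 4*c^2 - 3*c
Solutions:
 f(c) = C1 - c^3/3 + 3*c^2/8 - c


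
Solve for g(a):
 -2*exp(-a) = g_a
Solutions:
 g(a) = C1 + 2*exp(-a)


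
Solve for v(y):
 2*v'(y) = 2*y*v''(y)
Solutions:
 v(y) = C1 + C2*y^2


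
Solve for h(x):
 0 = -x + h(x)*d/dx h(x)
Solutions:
 h(x) = -sqrt(C1 + x^2)
 h(x) = sqrt(C1 + x^2)


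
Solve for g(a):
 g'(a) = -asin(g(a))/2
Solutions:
 Integral(1/asin(_y), (_y, g(a))) = C1 - a/2


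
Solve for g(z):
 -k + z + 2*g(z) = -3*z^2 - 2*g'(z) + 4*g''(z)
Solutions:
 g(z) = C1*exp(-z/2) + C2*exp(z) + k/2 - 3*z^2/2 + 5*z/2 - 17/2


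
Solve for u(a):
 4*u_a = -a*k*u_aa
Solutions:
 u(a) = C1 + a^(((re(k) - 4)*re(k) + im(k)^2)/(re(k)^2 + im(k)^2))*(C2*sin(4*log(a)*Abs(im(k))/(re(k)^2 + im(k)^2)) + C3*cos(4*log(a)*im(k)/(re(k)^2 + im(k)^2)))


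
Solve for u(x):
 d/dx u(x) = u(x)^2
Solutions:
 u(x) = -1/(C1 + x)


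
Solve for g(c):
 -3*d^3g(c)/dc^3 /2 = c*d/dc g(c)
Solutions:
 g(c) = C1 + Integral(C2*airyai(-2^(1/3)*3^(2/3)*c/3) + C3*airybi(-2^(1/3)*3^(2/3)*c/3), c)


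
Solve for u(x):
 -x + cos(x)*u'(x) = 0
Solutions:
 u(x) = C1 + Integral(x/cos(x), x)


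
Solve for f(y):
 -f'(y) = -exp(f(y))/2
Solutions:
 f(y) = log(-1/(C1 + y)) + log(2)


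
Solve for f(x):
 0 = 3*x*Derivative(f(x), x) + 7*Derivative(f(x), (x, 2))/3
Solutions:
 f(x) = C1 + C2*erf(3*sqrt(14)*x/14)


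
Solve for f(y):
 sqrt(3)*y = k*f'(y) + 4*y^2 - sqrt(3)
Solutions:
 f(y) = C1 - 4*y^3/(3*k) + sqrt(3)*y^2/(2*k) + sqrt(3)*y/k


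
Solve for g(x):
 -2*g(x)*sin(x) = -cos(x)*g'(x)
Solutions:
 g(x) = C1/cos(x)^2


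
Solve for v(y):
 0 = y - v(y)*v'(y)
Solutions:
 v(y) = -sqrt(C1 + y^2)
 v(y) = sqrt(C1 + y^2)


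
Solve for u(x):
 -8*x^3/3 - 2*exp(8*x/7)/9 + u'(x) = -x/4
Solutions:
 u(x) = C1 + 2*x^4/3 - x^2/8 + 7*exp(8*x/7)/36


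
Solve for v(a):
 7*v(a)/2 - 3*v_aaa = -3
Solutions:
 v(a) = C3*exp(6^(2/3)*7^(1/3)*a/6) + (C1*sin(2^(2/3)*3^(1/6)*7^(1/3)*a/4) + C2*cos(2^(2/3)*3^(1/6)*7^(1/3)*a/4))*exp(-6^(2/3)*7^(1/3)*a/12) - 6/7


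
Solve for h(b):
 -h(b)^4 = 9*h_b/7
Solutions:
 h(b) = 3^(1/3)*(1/(C1 + 7*b))^(1/3)
 h(b) = (-3^(1/3) - 3^(5/6)*I)*(1/(C1 + 7*b))^(1/3)/2
 h(b) = (-3^(1/3) + 3^(5/6)*I)*(1/(C1 + 7*b))^(1/3)/2


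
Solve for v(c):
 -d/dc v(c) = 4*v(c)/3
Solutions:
 v(c) = C1*exp(-4*c/3)


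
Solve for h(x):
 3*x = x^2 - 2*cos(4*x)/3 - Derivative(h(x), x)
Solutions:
 h(x) = C1 + x^3/3 - 3*x^2/2 - sin(4*x)/6


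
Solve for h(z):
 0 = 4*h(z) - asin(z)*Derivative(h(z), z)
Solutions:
 h(z) = C1*exp(4*Integral(1/asin(z), z))


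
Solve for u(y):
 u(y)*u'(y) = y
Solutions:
 u(y) = -sqrt(C1 + y^2)
 u(y) = sqrt(C1 + y^2)


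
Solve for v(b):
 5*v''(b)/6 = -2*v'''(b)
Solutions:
 v(b) = C1 + C2*b + C3*exp(-5*b/12)


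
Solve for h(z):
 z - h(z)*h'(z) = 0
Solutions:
 h(z) = -sqrt(C1 + z^2)
 h(z) = sqrt(C1 + z^2)


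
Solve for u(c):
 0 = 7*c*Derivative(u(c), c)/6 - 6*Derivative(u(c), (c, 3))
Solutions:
 u(c) = C1 + Integral(C2*airyai(42^(1/3)*c/6) + C3*airybi(42^(1/3)*c/6), c)


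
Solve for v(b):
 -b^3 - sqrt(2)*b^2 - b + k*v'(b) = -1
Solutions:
 v(b) = C1 + b^4/(4*k) + sqrt(2)*b^3/(3*k) + b^2/(2*k) - b/k


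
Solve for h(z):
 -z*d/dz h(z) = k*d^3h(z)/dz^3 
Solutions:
 h(z) = C1 + Integral(C2*airyai(z*(-1/k)^(1/3)) + C3*airybi(z*(-1/k)^(1/3)), z)


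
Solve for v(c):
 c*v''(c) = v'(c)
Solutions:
 v(c) = C1 + C2*c^2


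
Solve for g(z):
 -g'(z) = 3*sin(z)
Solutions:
 g(z) = C1 + 3*cos(z)


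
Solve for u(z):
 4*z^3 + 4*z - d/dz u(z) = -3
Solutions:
 u(z) = C1 + z^4 + 2*z^2 + 3*z


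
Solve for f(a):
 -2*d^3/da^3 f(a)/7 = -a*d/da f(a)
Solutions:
 f(a) = C1 + Integral(C2*airyai(2^(2/3)*7^(1/3)*a/2) + C3*airybi(2^(2/3)*7^(1/3)*a/2), a)


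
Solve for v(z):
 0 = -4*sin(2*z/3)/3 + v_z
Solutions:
 v(z) = C1 - 2*cos(2*z/3)


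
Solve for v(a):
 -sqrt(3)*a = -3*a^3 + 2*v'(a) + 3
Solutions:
 v(a) = C1 + 3*a^4/8 - sqrt(3)*a^2/4 - 3*a/2


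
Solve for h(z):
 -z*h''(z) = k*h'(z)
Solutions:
 h(z) = C1 + z^(1 - re(k))*(C2*sin(log(z)*Abs(im(k))) + C3*cos(log(z)*im(k)))


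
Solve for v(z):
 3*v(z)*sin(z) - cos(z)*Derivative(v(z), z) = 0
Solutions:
 v(z) = C1/cos(z)^3


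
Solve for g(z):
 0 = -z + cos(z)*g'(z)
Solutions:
 g(z) = C1 + Integral(z/cos(z), z)


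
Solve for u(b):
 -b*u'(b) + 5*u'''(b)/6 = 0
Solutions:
 u(b) = C1 + Integral(C2*airyai(5^(2/3)*6^(1/3)*b/5) + C3*airybi(5^(2/3)*6^(1/3)*b/5), b)


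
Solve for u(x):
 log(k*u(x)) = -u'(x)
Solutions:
 li(k*u(x))/k = C1 - x


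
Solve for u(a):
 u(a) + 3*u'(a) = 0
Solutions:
 u(a) = C1*exp(-a/3)


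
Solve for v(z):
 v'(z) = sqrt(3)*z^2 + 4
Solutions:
 v(z) = C1 + sqrt(3)*z^3/3 + 4*z


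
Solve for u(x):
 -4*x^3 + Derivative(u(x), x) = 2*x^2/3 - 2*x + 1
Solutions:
 u(x) = C1 + x^4 + 2*x^3/9 - x^2 + x


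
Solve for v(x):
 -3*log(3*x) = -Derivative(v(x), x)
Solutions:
 v(x) = C1 + 3*x*log(x) - 3*x + x*log(27)


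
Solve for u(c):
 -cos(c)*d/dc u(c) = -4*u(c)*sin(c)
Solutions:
 u(c) = C1/cos(c)^4


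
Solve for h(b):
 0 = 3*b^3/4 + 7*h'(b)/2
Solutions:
 h(b) = C1 - 3*b^4/56


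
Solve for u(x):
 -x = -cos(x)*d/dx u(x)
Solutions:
 u(x) = C1 + Integral(x/cos(x), x)


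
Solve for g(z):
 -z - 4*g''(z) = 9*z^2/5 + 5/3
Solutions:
 g(z) = C1 + C2*z - 3*z^4/80 - z^3/24 - 5*z^2/24


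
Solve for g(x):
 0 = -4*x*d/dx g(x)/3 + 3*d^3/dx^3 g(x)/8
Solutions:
 g(x) = C1 + Integral(C2*airyai(2*2^(2/3)*3^(1/3)*x/3) + C3*airybi(2*2^(2/3)*3^(1/3)*x/3), x)


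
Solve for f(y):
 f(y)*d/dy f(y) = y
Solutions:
 f(y) = -sqrt(C1 + y^2)
 f(y) = sqrt(C1 + y^2)


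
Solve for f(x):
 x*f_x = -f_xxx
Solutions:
 f(x) = C1 + Integral(C2*airyai(-x) + C3*airybi(-x), x)


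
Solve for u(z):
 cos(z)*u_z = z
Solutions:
 u(z) = C1 + Integral(z/cos(z), z)


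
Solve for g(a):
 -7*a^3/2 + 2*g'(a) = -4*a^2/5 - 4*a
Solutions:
 g(a) = C1 + 7*a^4/16 - 2*a^3/15 - a^2


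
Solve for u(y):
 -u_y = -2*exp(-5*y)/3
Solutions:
 u(y) = C1 - 2*exp(-5*y)/15


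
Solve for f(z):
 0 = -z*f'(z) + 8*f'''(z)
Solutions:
 f(z) = C1 + Integral(C2*airyai(z/2) + C3*airybi(z/2), z)


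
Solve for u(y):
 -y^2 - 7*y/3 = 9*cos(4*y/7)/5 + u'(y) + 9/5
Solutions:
 u(y) = C1 - y^3/3 - 7*y^2/6 - 9*y/5 - 63*sin(4*y/7)/20


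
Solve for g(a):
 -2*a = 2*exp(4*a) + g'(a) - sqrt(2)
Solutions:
 g(a) = C1 - a^2 + sqrt(2)*a - exp(4*a)/2


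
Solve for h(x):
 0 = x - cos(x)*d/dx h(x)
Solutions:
 h(x) = C1 + Integral(x/cos(x), x)


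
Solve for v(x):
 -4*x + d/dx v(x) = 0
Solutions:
 v(x) = C1 + 2*x^2


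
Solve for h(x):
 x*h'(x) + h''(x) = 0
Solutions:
 h(x) = C1 + C2*erf(sqrt(2)*x/2)


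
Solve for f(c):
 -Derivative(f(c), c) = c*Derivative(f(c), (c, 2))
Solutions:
 f(c) = C1 + C2*log(c)


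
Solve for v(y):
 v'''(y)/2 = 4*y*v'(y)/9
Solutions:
 v(y) = C1 + Integral(C2*airyai(2*3^(1/3)*y/3) + C3*airybi(2*3^(1/3)*y/3), y)


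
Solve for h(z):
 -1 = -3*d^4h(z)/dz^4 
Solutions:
 h(z) = C1 + C2*z + C3*z^2 + C4*z^3 + z^4/72


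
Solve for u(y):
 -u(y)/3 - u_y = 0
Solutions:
 u(y) = C1*exp(-y/3)


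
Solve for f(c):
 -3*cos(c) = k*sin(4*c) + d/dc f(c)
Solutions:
 f(c) = C1 + k*cos(4*c)/4 - 3*sin(c)


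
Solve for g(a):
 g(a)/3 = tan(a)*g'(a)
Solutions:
 g(a) = C1*sin(a)^(1/3)


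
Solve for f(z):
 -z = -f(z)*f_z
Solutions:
 f(z) = -sqrt(C1 + z^2)
 f(z) = sqrt(C1 + z^2)


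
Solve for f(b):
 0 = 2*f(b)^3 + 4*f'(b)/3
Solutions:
 f(b) = -sqrt(-1/(C1 - 3*b))
 f(b) = sqrt(-1/(C1 - 3*b))


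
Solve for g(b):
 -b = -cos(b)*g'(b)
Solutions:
 g(b) = C1 + Integral(b/cos(b), b)


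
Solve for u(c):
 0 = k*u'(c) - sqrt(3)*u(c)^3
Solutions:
 u(c) = -sqrt(2)*sqrt(-k/(C1*k + sqrt(3)*c))/2
 u(c) = sqrt(2)*sqrt(-k/(C1*k + sqrt(3)*c))/2


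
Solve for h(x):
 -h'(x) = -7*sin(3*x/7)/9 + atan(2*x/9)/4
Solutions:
 h(x) = C1 - x*atan(2*x/9)/4 + 9*log(4*x^2 + 81)/16 - 49*cos(3*x/7)/27


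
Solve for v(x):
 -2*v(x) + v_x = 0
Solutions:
 v(x) = C1*exp(2*x)


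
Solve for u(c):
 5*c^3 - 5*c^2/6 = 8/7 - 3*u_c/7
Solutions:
 u(c) = C1 - 35*c^4/12 + 35*c^3/54 + 8*c/3


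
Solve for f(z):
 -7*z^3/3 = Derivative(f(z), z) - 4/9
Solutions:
 f(z) = C1 - 7*z^4/12 + 4*z/9


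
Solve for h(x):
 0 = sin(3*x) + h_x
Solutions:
 h(x) = C1 + cos(3*x)/3


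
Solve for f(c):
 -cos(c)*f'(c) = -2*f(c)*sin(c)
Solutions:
 f(c) = C1/cos(c)^2


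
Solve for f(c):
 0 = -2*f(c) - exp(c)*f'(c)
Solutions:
 f(c) = C1*exp(2*exp(-c))


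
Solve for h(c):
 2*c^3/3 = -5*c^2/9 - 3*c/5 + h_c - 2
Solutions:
 h(c) = C1 + c^4/6 + 5*c^3/27 + 3*c^2/10 + 2*c


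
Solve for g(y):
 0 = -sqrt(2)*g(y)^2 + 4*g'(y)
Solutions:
 g(y) = -4/(C1 + sqrt(2)*y)


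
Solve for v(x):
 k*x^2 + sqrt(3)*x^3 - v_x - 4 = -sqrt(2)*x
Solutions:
 v(x) = C1 + k*x^3/3 + sqrt(3)*x^4/4 + sqrt(2)*x^2/2 - 4*x


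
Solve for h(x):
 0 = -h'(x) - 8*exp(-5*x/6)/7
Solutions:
 h(x) = C1 + 48*exp(-5*x/6)/35


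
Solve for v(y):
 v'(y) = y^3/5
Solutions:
 v(y) = C1 + y^4/20


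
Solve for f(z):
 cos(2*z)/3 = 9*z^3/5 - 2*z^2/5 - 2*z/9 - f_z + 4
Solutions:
 f(z) = C1 + 9*z^4/20 - 2*z^3/15 - z^2/9 + 4*z - sin(2*z)/6


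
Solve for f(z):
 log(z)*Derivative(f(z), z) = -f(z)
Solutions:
 f(z) = C1*exp(-li(z))


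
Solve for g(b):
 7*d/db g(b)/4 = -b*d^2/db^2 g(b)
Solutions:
 g(b) = C1 + C2/b^(3/4)


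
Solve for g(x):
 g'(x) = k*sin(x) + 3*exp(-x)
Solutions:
 g(x) = C1 - k*cos(x) - 3*exp(-x)


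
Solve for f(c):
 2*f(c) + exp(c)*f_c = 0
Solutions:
 f(c) = C1*exp(2*exp(-c))


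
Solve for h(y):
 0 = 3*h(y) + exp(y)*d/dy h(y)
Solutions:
 h(y) = C1*exp(3*exp(-y))


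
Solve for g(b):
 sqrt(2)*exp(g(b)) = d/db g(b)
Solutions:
 g(b) = log(-1/(C1 + sqrt(2)*b))


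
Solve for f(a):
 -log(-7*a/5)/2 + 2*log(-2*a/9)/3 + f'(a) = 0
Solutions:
 f(a) = C1 - a*log(-a)/6 + a*(-log(10) + 1/6 + log(6)/3 + log(3) + log(35)/2)


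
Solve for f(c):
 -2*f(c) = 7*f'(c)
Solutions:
 f(c) = C1*exp(-2*c/7)


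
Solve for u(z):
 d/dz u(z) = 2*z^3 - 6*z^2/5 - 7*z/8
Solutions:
 u(z) = C1 + z^4/2 - 2*z^3/5 - 7*z^2/16


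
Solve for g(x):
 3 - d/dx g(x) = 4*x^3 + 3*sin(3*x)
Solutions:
 g(x) = C1 - x^4 + 3*x + cos(3*x)


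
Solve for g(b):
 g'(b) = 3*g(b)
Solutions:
 g(b) = C1*exp(3*b)


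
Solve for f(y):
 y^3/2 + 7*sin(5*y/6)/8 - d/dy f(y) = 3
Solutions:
 f(y) = C1 + y^4/8 - 3*y - 21*cos(5*y/6)/20


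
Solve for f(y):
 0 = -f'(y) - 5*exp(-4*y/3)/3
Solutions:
 f(y) = C1 + 5*exp(-4*y/3)/4


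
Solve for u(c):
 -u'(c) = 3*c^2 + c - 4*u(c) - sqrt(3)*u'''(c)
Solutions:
 u(c) = C1*exp(c*(3^(1/3)/(sqrt(324 - sqrt(3)) + 18)^(1/3) + 3^(1/6)*(sqrt(324 - sqrt(3)) + 18)^(1/3))/6)*sin(c*(-3^(2/3)*(sqrt(324 - sqrt(3)) + 18)^(1/3) + 3^(5/6)/(sqrt(324 - sqrt(3)) + 18)^(1/3))/6) + C2*exp(c*(3^(1/3)/(sqrt(324 - sqrt(3)) + 18)^(1/3) + 3^(1/6)*(sqrt(324 - sqrt(3)) + 18)^(1/3))/6)*cos(c*(-3^(2/3)*(sqrt(324 - sqrt(3)) + 18)^(1/3) + 3^(5/6)/(sqrt(324 - sqrt(3)) + 18)^(1/3))/6) + C3*exp(-c*(3^(1/3)/(sqrt(324 - sqrt(3)) + 18)^(1/3) + 3^(1/6)*(sqrt(324 - sqrt(3)) + 18)^(1/3))/3) + 3*c^2/4 + 5*c/8 + 5/32


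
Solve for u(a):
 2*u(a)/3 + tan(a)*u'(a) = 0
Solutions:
 u(a) = C1/sin(a)^(2/3)


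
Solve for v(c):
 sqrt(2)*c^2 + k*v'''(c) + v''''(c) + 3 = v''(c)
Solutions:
 v(c) = C1 + C2*c + C3*exp(c*(-k + sqrt(k^2 + 4))/2) + C4*exp(-c*(k + sqrt(k^2 + 4))/2) + sqrt(2)*c^4/12 + sqrt(2)*c^3*k/3 + c^2*(sqrt(2)*k^2 + sqrt(2) + 3/2)


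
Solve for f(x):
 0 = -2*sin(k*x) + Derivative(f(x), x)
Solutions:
 f(x) = C1 - 2*cos(k*x)/k


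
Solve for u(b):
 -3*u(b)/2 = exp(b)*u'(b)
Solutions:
 u(b) = C1*exp(3*exp(-b)/2)


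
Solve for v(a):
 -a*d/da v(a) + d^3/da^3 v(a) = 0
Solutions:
 v(a) = C1 + Integral(C2*airyai(a) + C3*airybi(a), a)


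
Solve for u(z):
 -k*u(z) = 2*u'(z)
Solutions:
 u(z) = C1*exp(-k*z/2)


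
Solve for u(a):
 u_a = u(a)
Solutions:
 u(a) = C1*exp(a)


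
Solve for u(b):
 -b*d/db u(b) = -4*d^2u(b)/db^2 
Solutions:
 u(b) = C1 + C2*erfi(sqrt(2)*b/4)


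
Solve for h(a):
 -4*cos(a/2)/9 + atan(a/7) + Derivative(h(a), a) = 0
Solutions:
 h(a) = C1 - a*atan(a/7) + 7*log(a^2 + 49)/2 + 8*sin(a/2)/9


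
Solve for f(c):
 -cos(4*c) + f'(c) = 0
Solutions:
 f(c) = C1 + sin(4*c)/4


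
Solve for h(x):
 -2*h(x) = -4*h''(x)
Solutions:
 h(x) = C1*exp(-sqrt(2)*x/2) + C2*exp(sqrt(2)*x/2)


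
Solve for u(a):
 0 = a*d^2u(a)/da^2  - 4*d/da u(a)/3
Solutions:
 u(a) = C1 + C2*a^(7/3)


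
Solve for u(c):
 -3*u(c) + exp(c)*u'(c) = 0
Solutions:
 u(c) = C1*exp(-3*exp(-c))


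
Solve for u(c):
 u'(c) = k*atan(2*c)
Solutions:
 u(c) = C1 + k*(c*atan(2*c) - log(4*c^2 + 1)/4)
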